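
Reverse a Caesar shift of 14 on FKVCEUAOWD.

F(5): 5−14=-9≡17 → R
K(10): 10−14=-4≡22 → W
V(21): 21−14=7 → H
C(2): 2−14=-12≡14 → O
E(4): 4−14=-10≡16 → Q
U(20): 20−14=6 → G
A(0): 0−14=-14≡12 → M
O(14): 14−14=0 → A
W(22): 22−14=8 → I
D(3): 3−14=-11≡15 → P

RWHOQGMAIP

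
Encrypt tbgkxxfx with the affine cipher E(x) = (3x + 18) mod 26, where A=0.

t(19): 3·19+18=75≡23 → x
b(1): 3·1+18=21 → v
g(6): 3·6+18=36≡10 → k
k(10): 3·10+18=48≡22 → w
x(23): 3·23+18=87≡9 → j
x(23): 3·23+18=87≡9 → j
f(5): 3·5+18=33≡7 → h
x(23): 3·23+18=87≡9 → j

xvkwjjhj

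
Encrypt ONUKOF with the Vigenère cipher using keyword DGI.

RTCNUN

Repeat the key across the message: DGIDGI
O(14)+D(3): 17 → R
N(13)+G(6): 19 → T
U(20)+I(8): 28≡2 → C
K(10)+D(3): 13 → N
O(14)+G(6): 20 → U
F(5)+I(8): 13 → N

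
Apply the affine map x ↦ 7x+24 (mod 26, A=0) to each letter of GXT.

G(6): 7·6+24=66≡14 → O
X(23): 7·23+24=185≡3 → D
T(19): 7·19+24=157≡1 → B

ODB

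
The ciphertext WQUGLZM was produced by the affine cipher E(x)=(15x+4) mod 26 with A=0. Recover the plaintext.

WGIOXRE

The inverse of 15 mod 26 is 7, since 15·7=105≡1. Apply D(y)=7·(y−4) mod 26:
W(22): 7·(22−4)=126≡22 → W
Q(16): 7·(16−4)=84≡6 → G
U(20): 7·(20−4)=112≡8 → I
G(6): 7·(6−4)=14 → O
L(11): 7·(11−4)=49≡23 → X
Z(25): 7·(25−4)=147≡17 → R
M(12): 7·(12−4)=56≡4 → E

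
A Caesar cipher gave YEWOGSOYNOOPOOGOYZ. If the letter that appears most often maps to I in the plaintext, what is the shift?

6

The most frequent ciphertext letter is O (appears 7 times).
O is position 14; I is position 8.
Shift = 6.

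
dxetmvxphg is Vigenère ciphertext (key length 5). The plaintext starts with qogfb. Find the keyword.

njyol

Subtract each crib letter from the matching ciphertext letter (mod 26):
d(3)−q(16)=-13≡13 → n
x(23)−o(14)=9 → j
e(4)−g(6)=-2≡24 → y
t(19)−f(5)=14 → o
m(12)−b(1)=11 → l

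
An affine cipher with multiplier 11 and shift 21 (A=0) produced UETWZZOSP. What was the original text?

HPOTYYXVQ

The inverse of 11 mod 26 is 19, since 11·19=209≡1. Apply D(y)=19·(y−21) mod 26:
U(20): 19·(20−21)=-19≡7 → H
E(4): 19·(4−21)=-323≡15 → P
T(19): 19·(19−21)=-38≡14 → O
W(22): 19·(22−21)=19 → T
Z(25): 19·(25−21)=76≡24 → Y
Z(25): 19·(25−21)=76≡24 → Y
O(14): 19·(14−21)=-133≡23 → X
S(18): 19·(18−21)=-57≡21 → V
P(15): 19·(15−21)=-114≡16 → Q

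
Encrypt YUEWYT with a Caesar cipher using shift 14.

Y(24): 24+14=38≡12 → M
U(20): 20+14=34≡8 → I
E(4): 4+14=18 → S
W(22): 22+14=36≡10 → K
Y(24): 24+14=38≡12 → M
T(19): 19+14=33≡7 → H

MISKMH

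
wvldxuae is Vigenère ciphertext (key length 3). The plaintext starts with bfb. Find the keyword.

Subtract each crib letter from the matching ciphertext letter (mod 26):
w(22)−b(1)=21 → v
v(21)−f(5)=16 → q
l(11)−b(1)=10 → k

vqk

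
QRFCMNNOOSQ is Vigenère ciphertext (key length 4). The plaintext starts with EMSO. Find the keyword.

Subtract each crib letter from the matching ciphertext letter (mod 26):
Q(16)−E(4)=12 → M
R(17)−M(12)=5 → F
F(5)−S(18)=-13≡13 → N
C(2)−O(14)=-12≡14 → O

MFNO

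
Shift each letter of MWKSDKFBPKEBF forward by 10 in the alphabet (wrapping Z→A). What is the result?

M(12): 12+10=22 → W
W(22): 22+10=32≡6 → G
K(10): 10+10=20 → U
S(18): 18+10=28≡2 → C
D(3): 3+10=13 → N
K(10): 10+10=20 → U
F(5): 5+10=15 → P
B(1): 1+10=11 → L
P(15): 15+10=25 → Z
K(10): 10+10=20 → U
E(4): 4+10=14 → O
B(1): 1+10=11 → L
F(5): 5+10=15 → P

WGUCNUPLZUOLP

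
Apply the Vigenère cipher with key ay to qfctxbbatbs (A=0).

Repeat the key across the message: ayayayayaya
q(16)+a(0): 16 → q
f(5)+y(24): 29≡3 → d
c(2)+a(0): 2 → c
t(19)+y(24): 43≡17 → r
x(23)+a(0): 23 → x
b(1)+y(24): 25 → z
b(1)+a(0): 1 → b
a(0)+y(24): 24 → y
t(19)+a(0): 19 → t
b(1)+y(24): 25 → z
s(18)+a(0): 18 → s

qdcrxzbytzs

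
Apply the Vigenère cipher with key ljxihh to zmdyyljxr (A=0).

kvagfsugo

Repeat the key across the message: ljxihhljx
z(25)+l(11): 36≡10 → k
m(12)+j(9): 21 → v
d(3)+x(23): 26≡0 → a
y(24)+i(8): 32≡6 → g
y(24)+h(7): 31≡5 → f
l(11)+h(7): 18 → s
j(9)+l(11): 20 → u
x(23)+j(9): 32≡6 → g
r(17)+x(23): 40≡14 → o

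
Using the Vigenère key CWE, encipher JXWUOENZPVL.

LTAWKIPVTXH

Repeat the key across the message: CWECWECWECW
J(9)+C(2): 11 → L
X(23)+W(22): 45≡19 → T
W(22)+E(4): 26≡0 → A
U(20)+C(2): 22 → W
O(14)+W(22): 36≡10 → K
E(4)+E(4): 8 → I
N(13)+C(2): 15 → P
Z(25)+W(22): 47≡21 → V
P(15)+E(4): 19 → T
V(21)+C(2): 23 → X
L(11)+W(22): 33≡7 → H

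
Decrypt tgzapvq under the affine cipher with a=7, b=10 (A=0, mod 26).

The inverse of 7 mod 26 is 15, since 7·15=105≡1. Apply D(y)=15·(y−10) mod 26:
t(19): 15·(19−10)=135≡5 → f
g(6): 15·(6−10)=-60≡18 → s
z(25): 15·(25−10)=225≡17 → r
a(0): 15·(0−10)=-150≡6 → g
p(15): 15·(15−10)=75≡23 → x
v(21): 15·(21−10)=165≡9 → j
q(16): 15·(16−10)=90≡12 → m

fsrgxjm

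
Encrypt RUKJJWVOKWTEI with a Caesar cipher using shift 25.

QTJIIVUNJVSDH

R(17): 17+25=42≡16 → Q
U(20): 20+25=45≡19 → T
K(10): 10+25=35≡9 → J
J(9): 9+25=34≡8 → I
J(9): 9+25=34≡8 → I
W(22): 22+25=47≡21 → V
V(21): 21+25=46≡20 → U
O(14): 14+25=39≡13 → N
K(10): 10+25=35≡9 → J
W(22): 22+25=47≡21 → V
T(19): 19+25=44≡18 → S
E(4): 4+25=29≡3 → D
I(8): 8+25=33≡7 → H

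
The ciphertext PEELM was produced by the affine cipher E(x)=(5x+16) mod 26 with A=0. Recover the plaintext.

The inverse of 5 mod 26 is 21, since 5·21=105≡1. Apply D(y)=21·(y−16) mod 26:
P(15): 21·(15−16)=-21≡5 → F
E(4): 21·(4−16)=-252≡8 → I
E(4): 21·(4−16)=-252≡8 → I
L(11): 21·(11−16)=-105≡25 → Z
M(12): 21·(12−16)=-84≡20 → U

FIIZU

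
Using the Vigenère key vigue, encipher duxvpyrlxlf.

ycdpttzrrpa

Repeat the key across the message: vigueviguev
d(3)+v(21): 24 → y
u(20)+i(8): 28≡2 → c
x(23)+g(6): 29≡3 → d
v(21)+u(20): 41≡15 → p
p(15)+e(4): 19 → t
y(24)+v(21): 45≡19 → t
r(17)+i(8): 25 → z
l(11)+g(6): 17 → r
x(23)+u(20): 43≡17 → r
l(11)+e(4): 15 → p
f(5)+v(21): 26≡0 → a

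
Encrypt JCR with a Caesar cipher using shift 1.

KDS

J(9): 9+1=10 → K
C(2): 2+1=3 → D
R(17): 17+1=18 → S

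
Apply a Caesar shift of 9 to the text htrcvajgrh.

qcalejspaq

h(7): 7+9=16 → q
t(19): 19+9=28≡2 → c
r(17): 17+9=26≡0 → a
c(2): 2+9=11 → l
v(21): 21+9=30≡4 → e
a(0): 0+9=9 → j
j(9): 9+9=18 → s
g(6): 6+9=15 → p
r(17): 17+9=26≡0 → a
h(7): 7+9=16 → q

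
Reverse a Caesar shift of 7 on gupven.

g(6): 6−7=-1≡25 → z
u(20): 20−7=13 → n
p(15): 15−7=8 → i
v(21): 21−7=14 → o
e(4): 4−7=-3≡23 → x
n(13): 13−7=6 → g

znioxg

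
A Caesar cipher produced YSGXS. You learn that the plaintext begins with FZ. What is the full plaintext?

From the crib: Y(24)−F(5)=19, so the shift is 19.
Subtract 19 from each ciphertext letter:
Y(24): 24−19=5 → F
S(18): 18−19=-1≡25 → Z
G(6): 6−19=-13≡13 → N
X(23): 23−19=4 → E
S(18): 18−19=-1≡25 → Z

FZNEZ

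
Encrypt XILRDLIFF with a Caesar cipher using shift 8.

FQTZLTQNN

X(23): 23+8=31≡5 → F
I(8): 8+8=16 → Q
L(11): 11+8=19 → T
R(17): 17+8=25 → Z
D(3): 3+8=11 → L
L(11): 11+8=19 → T
I(8): 8+8=16 → Q
F(5): 5+8=13 → N
F(5): 5+8=13 → N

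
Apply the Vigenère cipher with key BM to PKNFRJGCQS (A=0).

QWORSVHORE

Repeat the key across the message: BMBMBMBMBM
P(15)+B(1): 16 → Q
K(10)+M(12): 22 → W
N(13)+B(1): 14 → O
F(5)+M(12): 17 → R
R(17)+B(1): 18 → S
J(9)+M(12): 21 → V
G(6)+B(1): 7 → H
C(2)+M(12): 14 → O
Q(16)+B(1): 17 → R
S(18)+M(12): 30≡4 → E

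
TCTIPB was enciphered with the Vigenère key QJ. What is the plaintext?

Repeat the key across the ciphertext: QJQJQJ
T(19)−Q(16): 3 → D
C(2)−J(9): -7≡19 → T
T(19)−Q(16): 3 → D
I(8)−J(9): -1≡25 → Z
P(15)−Q(16): -1≡25 → Z
B(1)−J(9): -8≡18 → S

DTDZZS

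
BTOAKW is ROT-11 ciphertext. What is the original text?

QIDPZL

B(1): 1−11=-10≡16 → Q
T(19): 19−11=8 → I
O(14): 14−11=3 → D
A(0): 0−11=-11≡15 → P
K(10): 10−11=-1≡25 → Z
W(22): 22−11=11 → L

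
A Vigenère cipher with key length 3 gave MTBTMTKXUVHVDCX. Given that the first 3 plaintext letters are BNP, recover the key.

LGM

Subtract each crib letter from the matching ciphertext letter (mod 26):
M(12)−B(1)=11 → L
T(19)−N(13)=6 → G
B(1)−P(15)=-14≡12 → M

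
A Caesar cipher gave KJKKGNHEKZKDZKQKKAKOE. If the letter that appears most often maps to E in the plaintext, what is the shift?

The most frequent ciphertext letter is K (appears 9 times).
K is position 10; E is position 4.
Shift = 6.

6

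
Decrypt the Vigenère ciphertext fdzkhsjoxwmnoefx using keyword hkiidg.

Repeat the key across the ciphertext: hkiidghkiidghkii
f(5)−h(7): -2≡24 → y
d(3)−k(10): -7≡19 → t
z(25)−i(8): 17 → r
k(10)−i(8): 2 → c
h(7)−d(3): 4 → e
s(18)−g(6): 12 → m
j(9)−h(7): 2 → c
o(14)−k(10): 4 → e
x(23)−i(8): 15 → p
w(22)−i(8): 14 → o
m(12)−d(3): 9 → j
n(13)−g(6): 7 → h
o(14)−h(7): 7 → h
e(4)−k(10): -6≡20 → u
f(5)−i(8): -3≡23 → x
x(23)−i(8): 15 → p

ytrcemcepojhhuxp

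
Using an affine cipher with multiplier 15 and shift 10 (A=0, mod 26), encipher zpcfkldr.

vbohetdf

z(25): 15·25+10=385≡21 → v
p(15): 15·15+10=235≡1 → b
c(2): 15·2+10=40≡14 → o
f(5): 15·5+10=85≡7 → h
k(10): 15·10+10=160≡4 → e
l(11): 15·11+10=175≡19 → t
d(3): 15·3+10=55≡3 → d
r(17): 15·17+10=265≡5 → f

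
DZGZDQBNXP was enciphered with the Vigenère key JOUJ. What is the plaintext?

ULMQUCHEOB

Repeat the key across the ciphertext: JOUJJOUJJO
D(3)−J(9): -6≡20 → U
Z(25)−O(14): 11 → L
G(6)−U(20): -14≡12 → M
Z(25)−J(9): 16 → Q
D(3)−J(9): -6≡20 → U
Q(16)−O(14): 2 → C
B(1)−U(20): -19≡7 → H
N(13)−J(9): 4 → E
X(23)−J(9): 14 → O
P(15)−O(14): 1 → B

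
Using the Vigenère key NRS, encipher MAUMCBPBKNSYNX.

Repeat the key across the message: NRSNRSNRSNRSNR
M(12)+N(13): 25 → Z
A(0)+R(17): 17 → R
U(20)+S(18): 38≡12 → M
M(12)+N(13): 25 → Z
C(2)+R(17): 19 → T
B(1)+S(18): 19 → T
P(15)+N(13): 28≡2 → C
B(1)+R(17): 18 → S
K(10)+S(18): 28≡2 → C
N(13)+N(13): 26≡0 → A
S(18)+R(17): 35≡9 → J
Y(24)+S(18): 42≡16 → Q
N(13)+N(13): 26≡0 → A
X(23)+R(17): 40≡14 → O

ZRMZTTCSCAJQAO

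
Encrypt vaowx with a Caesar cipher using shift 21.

qvjrs

v(21): 21+21=42≡16 → q
a(0): 0+21=21 → v
o(14): 14+21=35≡9 → j
w(22): 22+21=43≡17 → r
x(23): 23+21=44≡18 → s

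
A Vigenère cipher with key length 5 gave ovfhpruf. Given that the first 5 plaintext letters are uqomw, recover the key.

Subtract each crib letter from the matching ciphertext letter (mod 26):
o(14)−u(20)=-6≡20 → u
v(21)−q(16)=5 → f
f(5)−o(14)=-9≡17 → r
h(7)−m(12)=-5≡21 → v
p(15)−w(22)=-7≡19 → t

ufrvt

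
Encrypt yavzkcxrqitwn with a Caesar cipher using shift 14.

mojnyqlfewhkb

y(24): 24+14=38≡12 → m
a(0): 0+14=14 → o
v(21): 21+14=35≡9 → j
z(25): 25+14=39≡13 → n
k(10): 10+14=24 → y
c(2): 2+14=16 → q
x(23): 23+14=37≡11 → l
r(17): 17+14=31≡5 → f
q(16): 16+14=30≡4 → e
i(8): 8+14=22 → w
t(19): 19+14=33≡7 → h
w(22): 22+14=36≡10 → k
n(13): 13+14=27≡1 → b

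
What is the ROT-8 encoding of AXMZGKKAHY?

IFUHOSSIPG

A(0): 0+8=8 → I
X(23): 23+8=31≡5 → F
M(12): 12+8=20 → U
Z(25): 25+8=33≡7 → H
G(6): 6+8=14 → O
K(10): 10+8=18 → S
K(10): 10+8=18 → S
A(0): 0+8=8 → I
H(7): 7+8=15 → P
Y(24): 24+8=32≡6 → G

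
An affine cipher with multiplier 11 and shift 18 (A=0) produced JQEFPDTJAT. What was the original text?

LOUNVBTLWT

The inverse of 11 mod 26 is 19, since 11·19=209≡1. Apply D(y)=19·(y−18) mod 26:
J(9): 19·(9−18)=-171≡11 → L
Q(16): 19·(16−18)=-38≡14 → O
E(4): 19·(4−18)=-266≡20 → U
F(5): 19·(5−18)=-247≡13 → N
P(15): 19·(15−18)=-57≡21 → V
D(3): 19·(3−18)=-285≡1 → B
T(19): 19·(19−18)=19 → T
J(9): 19·(9−18)=-171≡11 → L
A(0): 19·(0−18)=-342≡22 → W
T(19): 19·(19−18)=19 → T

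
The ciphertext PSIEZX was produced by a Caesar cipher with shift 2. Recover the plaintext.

NQGCXV

P(15): 15−2=13 → N
S(18): 18−2=16 → Q
I(8): 8−2=6 → G
E(4): 4−2=2 → C
Z(25): 25−2=23 → X
X(23): 23−2=21 → V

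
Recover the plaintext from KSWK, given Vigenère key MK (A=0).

YIKA

Repeat the key across the ciphertext: MKMK
K(10)−M(12): -2≡24 → Y
S(18)−K(10): 8 → I
W(22)−M(12): 10 → K
K(10)−K(10): 0 → A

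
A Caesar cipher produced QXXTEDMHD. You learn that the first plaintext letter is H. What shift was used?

From the crib: Q(16)−H(7)=9, so the shift is 9.

9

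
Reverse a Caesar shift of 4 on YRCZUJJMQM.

Y(24): 24−4=20 → U
R(17): 17−4=13 → N
C(2): 2−4=-2≡24 → Y
Z(25): 25−4=21 → V
U(20): 20−4=16 → Q
J(9): 9−4=5 → F
J(9): 9−4=5 → F
M(12): 12−4=8 → I
Q(16): 16−4=12 → M
M(12): 12−4=8 → I

UNYVQFFIMI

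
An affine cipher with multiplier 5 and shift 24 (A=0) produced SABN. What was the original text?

The inverse of 5 mod 26 is 21, since 5·21=105≡1. Apply D(y)=21·(y−24) mod 26:
S(18): 21·(18−24)=-126≡4 → E
A(0): 21·(0−24)=-504≡16 → Q
B(1): 21·(1−24)=-483≡11 → L
N(13): 21·(13−24)=-231≡3 → D

EQLD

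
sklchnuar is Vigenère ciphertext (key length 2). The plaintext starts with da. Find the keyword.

pk

Subtract each crib letter from the matching ciphertext letter (mod 26):
s(18)−d(3)=15 → p
k(10)−a(0)=10 → k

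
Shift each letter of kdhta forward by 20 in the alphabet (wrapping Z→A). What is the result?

k(10): 10+20=30≡4 → e
d(3): 3+20=23 → x
h(7): 7+20=27≡1 → b
t(19): 19+20=39≡13 → n
a(0): 0+20=20 → u

exbnu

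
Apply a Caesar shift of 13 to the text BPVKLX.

B(1): 1+13=14 → O
P(15): 15+13=28≡2 → C
V(21): 21+13=34≡8 → I
K(10): 10+13=23 → X
L(11): 11+13=24 → Y
X(23): 23+13=36≡10 → K

OCIXYK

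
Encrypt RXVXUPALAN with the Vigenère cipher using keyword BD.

Repeat the key across the message: BDBDBDBDBD
R(17)+B(1): 18 → S
X(23)+D(3): 26≡0 → A
V(21)+B(1): 22 → W
X(23)+D(3): 26≡0 → A
U(20)+B(1): 21 → V
P(15)+D(3): 18 → S
A(0)+B(1): 1 → B
L(11)+D(3): 14 → O
A(0)+B(1): 1 → B
N(13)+D(3): 16 → Q

SAWAVSBOBQ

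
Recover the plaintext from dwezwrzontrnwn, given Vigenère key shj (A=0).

lpvhpihhebkeeg

Repeat the key across the ciphertext: shjshjshjshjsh
d(3)−s(18): -15≡11 → l
w(22)−h(7): 15 → p
e(4)−j(9): -5≡21 → v
z(25)−s(18): 7 → h
w(22)−h(7): 15 → p
r(17)−j(9): 8 → i
z(25)−s(18): 7 → h
o(14)−h(7): 7 → h
n(13)−j(9): 4 → e
t(19)−s(18): 1 → b
r(17)−h(7): 10 → k
n(13)−j(9): 4 → e
w(22)−s(18): 4 → e
n(13)−h(7): 6 → g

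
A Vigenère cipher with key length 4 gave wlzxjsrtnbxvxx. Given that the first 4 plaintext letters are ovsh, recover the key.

Subtract each crib letter from the matching ciphertext letter (mod 26):
w(22)−o(14)=8 → i
l(11)−v(21)=-10≡16 → q
z(25)−s(18)=7 → h
x(23)−h(7)=16 → q

iqhq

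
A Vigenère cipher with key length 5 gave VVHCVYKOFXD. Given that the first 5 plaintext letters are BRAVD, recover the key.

Subtract each crib letter from the matching ciphertext letter (mod 26):
V(21)−B(1)=20 → U
V(21)−R(17)=4 → E
H(7)−A(0)=7 → H
C(2)−V(21)=-19≡7 → H
V(21)−D(3)=18 → S

UEHHS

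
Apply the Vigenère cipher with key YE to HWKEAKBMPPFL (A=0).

Repeat the key across the message: YEYEYEYEYEYE
H(7)+Y(24): 31≡5 → F
W(22)+E(4): 26≡0 → A
K(10)+Y(24): 34≡8 → I
E(4)+E(4): 8 → I
A(0)+Y(24): 24 → Y
K(10)+E(4): 14 → O
B(1)+Y(24): 25 → Z
M(12)+E(4): 16 → Q
P(15)+Y(24): 39≡13 → N
P(15)+E(4): 19 → T
F(5)+Y(24): 29≡3 → D
L(11)+E(4): 15 → P

FAIIYOZQNTDP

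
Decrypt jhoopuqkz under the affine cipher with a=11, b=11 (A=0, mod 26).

ocffyprhg

The inverse of 11 mod 26 is 19, since 11·19=209≡1. Apply D(y)=19·(y−11) mod 26:
j(9): 19·(9−11)=-38≡14 → o
h(7): 19·(7−11)=-76≡2 → c
o(14): 19·(14−11)=57≡5 → f
o(14): 19·(14−11)=57≡5 → f
p(15): 19·(15−11)=76≡24 → y
u(20): 19·(20−11)=171≡15 → p
q(16): 19·(16−11)=95≡17 → r
k(10): 19·(10−11)=-19≡7 → h
z(25): 19·(25−11)=266≡6 → g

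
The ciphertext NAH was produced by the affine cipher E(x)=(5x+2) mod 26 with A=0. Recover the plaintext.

The inverse of 5 mod 26 is 21, since 5·21=105≡1. Apply D(y)=21·(y−2) mod 26:
N(13): 21·(13−2)=231≡23 → X
A(0): 21·(0−2)=-42≡10 → K
H(7): 21·(7−2)=105≡1 → B

XKB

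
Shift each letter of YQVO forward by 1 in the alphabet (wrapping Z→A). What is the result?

ZRWP

Y(24): 24+1=25 → Z
Q(16): 16+1=17 → R
V(21): 21+1=22 → W
O(14): 14+1=15 → P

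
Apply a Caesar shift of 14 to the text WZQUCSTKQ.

W(22): 22+14=36≡10 → K
Z(25): 25+14=39≡13 → N
Q(16): 16+14=30≡4 → E
U(20): 20+14=34≡8 → I
C(2): 2+14=16 → Q
S(18): 18+14=32≡6 → G
T(19): 19+14=33≡7 → H
K(10): 10+14=24 → Y
Q(16): 16+14=30≡4 → E

KNEIQGHYE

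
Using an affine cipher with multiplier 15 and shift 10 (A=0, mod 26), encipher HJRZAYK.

H(7): 15·7+10=115≡11 → L
J(9): 15·9+10=145≡15 → P
R(17): 15·17+10=265≡5 → F
Z(25): 15·25+10=385≡21 → V
A(0): 15·0+10=10 → K
Y(24): 15·24+10=370≡6 → G
K(10): 15·10+10=160≡4 → E

LPFVKGE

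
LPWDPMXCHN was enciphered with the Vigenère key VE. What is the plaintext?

QLBZUICYMJ

Repeat the key across the ciphertext: VEVEVEVEVE
L(11)−V(21): -10≡16 → Q
P(15)−E(4): 11 → L
W(22)−V(21): 1 → B
D(3)−E(4): -1≡25 → Z
P(15)−V(21): -6≡20 → U
M(12)−E(4): 8 → I
X(23)−V(21): 2 → C
C(2)−E(4): -2≡24 → Y
H(7)−V(21): -14≡12 → M
N(13)−E(4): 9 → J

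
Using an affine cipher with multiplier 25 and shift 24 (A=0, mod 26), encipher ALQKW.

YNIOC

A(0): 25·0+24=24 → Y
L(11): 25·11+24=299≡13 → N
Q(16): 25·16+24=424≡8 → I
K(10): 25·10+24=274≡14 → O
W(22): 25·22+24=574≡2 → C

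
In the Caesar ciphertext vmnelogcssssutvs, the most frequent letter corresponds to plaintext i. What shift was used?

10

The most frequent ciphertext letter is s (appears 5 times).
s is position 18; i is position 8.
Shift = 10.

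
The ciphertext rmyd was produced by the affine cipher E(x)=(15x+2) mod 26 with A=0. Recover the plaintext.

The inverse of 15 mod 26 is 7, since 15·7=105≡1. Apply D(y)=7·(y−2) mod 26:
r(17): 7·(17−2)=105≡1 → b
m(12): 7·(12−2)=70≡18 → s
y(24): 7·(24−2)=154≡24 → y
d(3): 7·(3−2)=7 → h

bsyh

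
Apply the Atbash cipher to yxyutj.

bcbfgq

y(24) → b(1)
x(23) → c(2)
y(24) → b(1)
u(20) → f(5)
t(19) → g(6)
j(9) → q(16)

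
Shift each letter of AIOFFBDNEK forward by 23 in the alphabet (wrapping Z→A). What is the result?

XFLCCYAKBH

A(0): 0+23=23 → X
I(8): 8+23=31≡5 → F
O(14): 14+23=37≡11 → L
F(5): 5+23=28≡2 → C
F(5): 5+23=28≡2 → C
B(1): 1+23=24 → Y
D(3): 3+23=26≡0 → A
N(13): 13+23=36≡10 → K
E(4): 4+23=27≡1 → B
K(10): 10+23=33≡7 → H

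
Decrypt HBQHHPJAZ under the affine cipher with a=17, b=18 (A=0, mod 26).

The inverse of 17 mod 26 is 23, since 17·23=391≡1. Apply D(y)=23·(y−18) mod 26:
H(7): 23·(7−18)=-253≡7 → H
B(1): 23·(1−18)=-391≡25 → Z
Q(16): 23·(16−18)=-46≡6 → G
H(7): 23·(7−18)=-253≡7 → H
H(7): 23·(7−18)=-253≡7 → H
P(15): 23·(15−18)=-69≡9 → J
J(9): 23·(9−18)=-207≡1 → B
A(0): 23·(0−18)=-414≡2 → C
Z(25): 23·(25−18)=161≡5 → F

HZGHHJBCF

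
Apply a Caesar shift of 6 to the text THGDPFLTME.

T(19): 19+6=25 → Z
H(7): 7+6=13 → N
G(6): 6+6=12 → M
D(3): 3+6=9 → J
P(15): 15+6=21 → V
F(5): 5+6=11 → L
L(11): 11+6=17 → R
T(19): 19+6=25 → Z
M(12): 12+6=18 → S
E(4): 4+6=10 → K

ZNMJVLRZSK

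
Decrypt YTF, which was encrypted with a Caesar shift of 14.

KFR

Y(24): 24−14=10 → K
T(19): 19−14=5 → F
F(5): 5−14=-9≡17 → R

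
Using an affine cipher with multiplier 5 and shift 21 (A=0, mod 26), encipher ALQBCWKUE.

A(0): 5·0+21=21 → V
L(11): 5·11+21=76≡24 → Y
Q(16): 5·16+21=101≡23 → X
B(1): 5·1+21=26≡0 → A
C(2): 5·2+21=31≡5 → F
W(22): 5·22+21=131≡1 → B
K(10): 5·10+21=71≡19 → T
U(20): 5·20+21=121≡17 → R
E(4): 5·4+21=41≡15 → P

VYXAFBTRP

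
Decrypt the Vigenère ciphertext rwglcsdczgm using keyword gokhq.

liwemmpssqg

Repeat the key across the ciphertext: gokhqgokhqg
r(17)−g(6): 11 → l
w(22)−o(14): 8 → i
g(6)−k(10): -4≡22 → w
l(11)−h(7): 4 → e
c(2)−q(16): -14≡12 → m
s(18)−g(6): 12 → m
d(3)−o(14): -11≡15 → p
c(2)−k(10): -8≡18 → s
z(25)−h(7): 18 → s
g(6)−q(16): -10≡16 → q
m(12)−g(6): 6 → g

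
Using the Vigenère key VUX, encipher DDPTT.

YXMON

Repeat the key across the message: VUXVU
D(3)+V(21): 24 → Y
D(3)+U(20): 23 → X
P(15)+X(23): 38≡12 → M
T(19)+V(21): 40≡14 → O
T(19)+U(20): 39≡13 → N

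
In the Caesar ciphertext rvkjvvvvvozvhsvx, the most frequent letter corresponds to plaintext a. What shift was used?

The most frequent ciphertext letter is v (appears 8 times).
v is position 21; a is position 0.
Shift = 21.

21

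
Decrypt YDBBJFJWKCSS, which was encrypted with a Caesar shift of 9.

PUSSAWANBTJJ

Y(24): 24−9=15 → P
D(3): 3−9=-6≡20 → U
B(1): 1−9=-8≡18 → S
B(1): 1−9=-8≡18 → S
J(9): 9−9=0 → A
F(5): 5−9=-4≡22 → W
J(9): 9−9=0 → A
W(22): 22−9=13 → N
K(10): 10−9=1 → B
C(2): 2−9=-7≡19 → T
S(18): 18−9=9 → J
S(18): 18−9=9 → J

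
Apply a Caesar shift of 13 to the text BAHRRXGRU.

B(1): 1+13=14 → O
A(0): 0+13=13 → N
H(7): 7+13=20 → U
R(17): 17+13=30≡4 → E
R(17): 17+13=30≡4 → E
X(23): 23+13=36≡10 → K
G(6): 6+13=19 → T
R(17): 17+13=30≡4 → E
U(20): 20+13=33≡7 → H

ONUEEKTEH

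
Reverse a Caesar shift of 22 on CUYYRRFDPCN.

C(2): 2−22=-20≡6 → G
U(20): 20−22=-2≡24 → Y
Y(24): 24−22=2 → C
Y(24): 24−22=2 → C
R(17): 17−22=-5≡21 → V
R(17): 17−22=-5≡21 → V
F(5): 5−22=-17≡9 → J
D(3): 3−22=-19≡7 → H
P(15): 15−22=-7≡19 → T
C(2): 2−22=-20≡6 → G
N(13): 13−22=-9≡17 → R

GYCCVVJHTGR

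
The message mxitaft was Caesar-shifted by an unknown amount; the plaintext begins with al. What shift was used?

From the crib: m(12)−a(0)=12, so the shift is 12.

12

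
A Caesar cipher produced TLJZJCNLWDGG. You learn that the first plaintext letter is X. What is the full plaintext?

XPNDNGRPAHKK

From the crib: T(19)−X(23)=-4≡22, so the shift is 22.
Subtract 22 from each ciphertext letter:
T(19): 19−22=-3≡23 → X
L(11): 11−22=-11≡15 → P
J(9): 9−22=-13≡13 → N
Z(25): 25−22=3 → D
J(9): 9−22=-13≡13 → N
C(2): 2−22=-20≡6 → G
N(13): 13−22=-9≡17 → R
L(11): 11−22=-11≡15 → P
W(22): 22−22=0 → A
D(3): 3−22=-19≡7 → H
G(6): 6−22=-16≡10 → K
G(6): 6−22=-16≡10 → K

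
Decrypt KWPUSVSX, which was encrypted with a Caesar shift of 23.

NZSXVYVA

K(10): 10−23=-13≡13 → N
W(22): 22−23=-1≡25 → Z
P(15): 15−23=-8≡18 → S
U(20): 20−23=-3≡23 → X
S(18): 18−23=-5≡21 → V
V(21): 21−23=-2≡24 → Y
S(18): 18−23=-5≡21 → V
X(23): 23−23=0 → A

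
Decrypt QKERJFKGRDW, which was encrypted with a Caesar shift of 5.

Q(16): 16−5=11 → L
K(10): 10−5=5 → F
E(4): 4−5=-1≡25 → Z
R(17): 17−5=12 → M
J(9): 9−5=4 → E
F(5): 5−5=0 → A
K(10): 10−5=5 → F
G(6): 6−5=1 → B
R(17): 17−5=12 → M
D(3): 3−5=-2≡24 → Y
W(22): 22−5=17 → R

LFZMEAFBMYR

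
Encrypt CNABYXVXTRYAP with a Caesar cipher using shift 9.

LWJKHGEGCAHJY

C(2): 2+9=11 → L
N(13): 13+9=22 → W
A(0): 0+9=9 → J
B(1): 1+9=10 → K
Y(24): 24+9=33≡7 → H
X(23): 23+9=32≡6 → G
V(21): 21+9=30≡4 → E
X(23): 23+9=32≡6 → G
T(19): 19+9=28≡2 → C
R(17): 17+9=26≡0 → A
Y(24): 24+9=33≡7 → H
A(0): 0+9=9 → J
P(15): 15+9=24 → Y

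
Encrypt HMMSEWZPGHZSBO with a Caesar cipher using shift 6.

NSSYKCFVMNFYHU

H(7): 7+6=13 → N
M(12): 12+6=18 → S
M(12): 12+6=18 → S
S(18): 18+6=24 → Y
E(4): 4+6=10 → K
W(22): 22+6=28≡2 → C
Z(25): 25+6=31≡5 → F
P(15): 15+6=21 → V
G(6): 6+6=12 → M
H(7): 7+6=13 → N
Z(25): 25+6=31≡5 → F
S(18): 18+6=24 → Y
B(1): 1+6=7 → H
O(14): 14+6=20 → U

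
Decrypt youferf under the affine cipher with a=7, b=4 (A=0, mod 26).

The inverse of 7 mod 26 is 15, since 7·15=105≡1. Apply D(y)=15·(y−4) mod 26:
y(24): 15·(24−4)=300≡14 → o
o(14): 15·(14−4)=150≡20 → u
u(20): 15·(20−4)=240≡6 → g
f(5): 15·(5−4)=15 → p
e(4): 15·(4−4)=0 → a
r(17): 15·(17−4)=195≡13 → n
f(5): 15·(5−4)=15 → p

ougpanp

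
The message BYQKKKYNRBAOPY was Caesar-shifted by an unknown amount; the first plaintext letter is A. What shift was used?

From the crib: B(1)−A(0)=1, so the shift is 1.

1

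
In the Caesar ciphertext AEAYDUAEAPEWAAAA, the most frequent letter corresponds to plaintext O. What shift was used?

12

The most frequent ciphertext letter is A (appears 8 times).
A is position 0; O is position 14.
Shift = -14≡12.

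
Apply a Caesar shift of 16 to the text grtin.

g(6): 6+16=22 → w
r(17): 17+16=33≡7 → h
t(19): 19+16=35≡9 → j
i(8): 8+16=24 → y
n(13): 13+16=29≡3 → d

whjyd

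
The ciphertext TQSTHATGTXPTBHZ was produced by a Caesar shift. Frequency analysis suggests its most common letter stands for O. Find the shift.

5

The most frequent ciphertext letter is T (appears 5 times).
T is position 19; O is position 14.
Shift = 5.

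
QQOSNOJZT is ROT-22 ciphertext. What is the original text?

Q(16): 16−22=-6≡20 → U
Q(16): 16−22=-6≡20 → U
O(14): 14−22=-8≡18 → S
S(18): 18−22=-4≡22 → W
N(13): 13−22=-9≡17 → R
O(14): 14−22=-8≡18 → S
J(9): 9−22=-13≡13 → N
Z(25): 25−22=3 → D
T(19): 19−22=-3≡23 → X

UUSWRSNDX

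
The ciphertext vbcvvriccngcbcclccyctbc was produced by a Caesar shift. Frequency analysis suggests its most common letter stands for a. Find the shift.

The most frequent ciphertext letter is c (appears 10 times).
c is position 2; a is position 0.
Shift = 2.

2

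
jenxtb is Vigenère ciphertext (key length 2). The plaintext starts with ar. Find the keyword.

jn

Subtract each crib letter from the matching ciphertext letter (mod 26):
j(9)−a(0)=9 → j
e(4)−r(17)=-13≡13 → n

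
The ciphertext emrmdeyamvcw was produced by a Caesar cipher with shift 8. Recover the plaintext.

wejevwqsenuo

e(4): 4−8=-4≡22 → w
m(12): 12−8=4 → e
r(17): 17−8=9 → j
m(12): 12−8=4 → e
d(3): 3−8=-5≡21 → v
e(4): 4−8=-4≡22 → w
y(24): 24−8=16 → q
a(0): 0−8=-8≡18 → s
m(12): 12−8=4 → e
v(21): 21−8=13 → n
c(2): 2−8=-6≡20 → u
w(22): 22−8=14 → o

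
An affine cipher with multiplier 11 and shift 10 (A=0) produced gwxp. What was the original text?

The inverse of 11 mod 26 is 19, since 11·19=209≡1. Apply D(y)=19·(y−10) mod 26:
g(6): 19·(6−10)=-76≡2 → c
w(22): 19·(22−10)=228≡20 → u
x(23): 19·(23−10)=247≡13 → n
p(15): 19·(15−10)=95≡17 → r

cunr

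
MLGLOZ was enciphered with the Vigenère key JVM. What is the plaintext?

Repeat the key across the ciphertext: JVMJVM
M(12)−J(9): 3 → D
L(11)−V(21): -10≡16 → Q
G(6)−M(12): -6≡20 → U
L(11)−J(9): 2 → C
O(14)−V(21): -7≡19 → T
Z(25)−M(12): 13 → N

DQUCTN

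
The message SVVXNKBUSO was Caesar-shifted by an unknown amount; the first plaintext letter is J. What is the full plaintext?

JMMOEBSLJF

From the crib: S(18)−J(9)=9, so the shift is 9.
Subtract 9 from each ciphertext letter:
S(18): 18−9=9 → J
V(21): 21−9=12 → M
V(21): 21−9=12 → M
X(23): 23−9=14 → O
N(13): 13−9=4 → E
K(10): 10−9=1 → B
B(1): 1−9=-8≡18 → S
U(20): 20−9=11 → L
S(18): 18−9=9 → J
O(14): 14−9=5 → F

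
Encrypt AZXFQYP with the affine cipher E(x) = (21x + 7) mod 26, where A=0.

A(0): 21·0+7=7 → H
Z(25): 21·25+7=532≡12 → M
X(23): 21·23+7=490≡22 → W
F(5): 21·5+7=112≡8 → I
Q(16): 21·16+7=343≡5 → F
Y(24): 21·24+7=511≡17 → R
P(15): 21·15+7=322≡10 → K

HMWIFRK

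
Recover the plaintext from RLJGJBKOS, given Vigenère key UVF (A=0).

Repeat the key across the ciphertext: UVFUVFUVF
R(17)−U(20): -3≡23 → X
L(11)−V(21): -10≡16 → Q
J(9)−F(5): 4 → E
G(6)−U(20): -14≡12 → M
J(9)−V(21): -12≡14 → O
B(1)−F(5): -4≡22 → W
K(10)−U(20): -10≡16 → Q
O(14)−V(21): -7≡19 → T
S(18)−F(5): 13 → N

XQEMOWQTN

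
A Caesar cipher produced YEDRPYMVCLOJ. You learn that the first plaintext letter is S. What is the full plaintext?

From the crib: Y(24)−S(18)=6, so the shift is 6.
Subtract 6 from each ciphertext letter:
Y(24): 24−6=18 → S
E(4): 4−6=-2≡24 → Y
D(3): 3−6=-3≡23 → X
R(17): 17−6=11 → L
P(15): 15−6=9 → J
Y(24): 24−6=18 → S
M(12): 12−6=6 → G
V(21): 21−6=15 → P
C(2): 2−6=-4≡22 → W
L(11): 11−6=5 → F
O(14): 14−6=8 → I
J(9): 9−6=3 → D

SYXLJSGPWFID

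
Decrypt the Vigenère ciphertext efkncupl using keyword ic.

wdclushj

Repeat the key across the ciphertext: icicicic
e(4)−i(8): -4≡22 → w
f(5)−c(2): 3 → d
k(10)−i(8): 2 → c
n(13)−c(2): 11 → l
c(2)−i(8): -6≡20 → u
u(20)−c(2): 18 → s
p(15)−i(8): 7 → h
l(11)−c(2): 9 → j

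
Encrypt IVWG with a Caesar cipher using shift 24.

GTUE

I(8): 8+24=32≡6 → G
V(21): 21+24=45≡19 → T
W(22): 22+24=46≡20 → U
G(6): 6+24=30≡4 → E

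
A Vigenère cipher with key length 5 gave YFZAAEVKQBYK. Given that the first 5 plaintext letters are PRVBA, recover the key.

JOEZA

Subtract each crib letter from the matching ciphertext letter (mod 26):
Y(24)−P(15)=9 → J
F(5)−R(17)=-12≡14 → O
Z(25)−V(21)=4 → E
A(0)−B(1)=-1≡25 → Z
A(0)−A(0)=0 → A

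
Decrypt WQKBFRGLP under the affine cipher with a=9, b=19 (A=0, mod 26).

The inverse of 9 mod 26 is 3, since 9·3=27≡1. Apply D(y)=3·(y−19) mod 26:
W(22): 3·(22−19)=9 → J
Q(16): 3·(16−19)=-9≡17 → R
K(10): 3·(10−19)=-27≡25 → Z
B(1): 3·(1−19)=-54≡24 → Y
F(5): 3·(5−19)=-42≡10 → K
R(17): 3·(17−19)=-6≡20 → U
G(6): 3·(6−19)=-39≡13 → N
L(11): 3·(11−19)=-24≡2 → C
P(15): 3·(15−19)=-12≡14 → O

JRZYKUNCO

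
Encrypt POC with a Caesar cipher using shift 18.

HGU

P(15): 15+18=33≡7 → H
O(14): 14+18=32≡6 → G
C(2): 2+18=20 → U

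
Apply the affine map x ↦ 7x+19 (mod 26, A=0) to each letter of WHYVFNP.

W(22): 7·22+19=173≡17 → R
H(7): 7·7+19=68≡16 → Q
Y(24): 7·24+19=187≡5 → F
V(21): 7·21+19=166≡10 → K
F(5): 7·5+19=54≡2 → C
N(13): 7·13+19=110≡6 → G
P(15): 7·15+19=124≡20 → U

RQFKCGU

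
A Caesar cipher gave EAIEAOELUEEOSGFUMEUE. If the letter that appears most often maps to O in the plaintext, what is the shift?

16

The most frequent ciphertext letter is E (appears 7 times).
E is position 4; O is position 14.
Shift = -10≡16.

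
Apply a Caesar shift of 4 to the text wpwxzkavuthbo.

atabdoezyxlfs

w(22): 22+4=26≡0 → a
p(15): 15+4=19 → t
w(22): 22+4=26≡0 → a
x(23): 23+4=27≡1 → b
z(25): 25+4=29≡3 → d
k(10): 10+4=14 → o
a(0): 0+4=4 → e
v(21): 21+4=25 → z
u(20): 20+4=24 → y
t(19): 19+4=23 → x
h(7): 7+4=11 → l
b(1): 1+4=5 → f
o(14): 14+4=18 → s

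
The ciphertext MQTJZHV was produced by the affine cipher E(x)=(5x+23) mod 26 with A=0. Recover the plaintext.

DJUSQCK

The inverse of 5 mod 26 is 21, since 5·21=105≡1. Apply D(y)=21·(y−23) mod 26:
M(12): 21·(12−23)=-231≡3 → D
Q(16): 21·(16−23)=-147≡9 → J
T(19): 21·(19−23)=-84≡20 → U
J(9): 21·(9−23)=-294≡18 → S
Z(25): 21·(25−23)=42≡16 → Q
H(7): 21·(7−23)=-336≡2 → C
V(21): 21·(21−23)=-42≡10 → K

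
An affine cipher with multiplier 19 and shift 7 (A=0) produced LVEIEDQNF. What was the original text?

SYTLTIVOE

The inverse of 19 mod 26 is 11, since 19·11=209≡1. Apply D(y)=11·(y−7) mod 26:
L(11): 11·(11−7)=44≡18 → S
V(21): 11·(21−7)=154≡24 → Y
E(4): 11·(4−7)=-33≡19 → T
I(8): 11·(8−7)=11 → L
E(4): 11·(4−7)=-33≡19 → T
D(3): 11·(3−7)=-44≡8 → I
Q(16): 11·(16−7)=99≡21 → V
N(13): 11·(13−7)=66≡14 → O
F(5): 11·(5−7)=-22≡4 → E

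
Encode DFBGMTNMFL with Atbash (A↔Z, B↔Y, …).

D(3) → W(22)
F(5) → U(20)
B(1) → Y(24)
G(6) → T(19)
M(12) → N(13)
T(19) → G(6)
N(13) → M(12)
M(12) → N(13)
F(5) → U(20)
L(11) → O(14)

WUYTNGMNUO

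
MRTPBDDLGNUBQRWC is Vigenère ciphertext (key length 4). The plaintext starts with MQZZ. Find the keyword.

ABUQ

Subtract each crib letter from the matching ciphertext letter (mod 26):
M(12)−M(12)=0 → A
R(17)−Q(16)=1 → B
T(19)−Z(25)=-6≡20 → U
P(15)−Z(25)=-10≡16 → Q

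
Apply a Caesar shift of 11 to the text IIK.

TTV

I(8): 8+11=19 → T
I(8): 8+11=19 → T
K(10): 10+11=21 → V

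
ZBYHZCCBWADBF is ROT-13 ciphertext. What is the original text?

Z(25): 25−13=12 → M
B(1): 1−13=-12≡14 → O
Y(24): 24−13=11 → L
H(7): 7−13=-6≡20 → U
Z(25): 25−13=12 → M
C(2): 2−13=-11≡15 → P
C(2): 2−13=-11≡15 → P
B(1): 1−13=-12≡14 → O
W(22): 22−13=9 → J
A(0): 0−13=-13≡13 → N
D(3): 3−13=-10≡16 → Q
B(1): 1−13=-12≡14 → O
F(5): 5−13=-8≡18 → S

MOLUMPPOJNQOS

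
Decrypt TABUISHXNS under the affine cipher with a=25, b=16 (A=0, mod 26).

XQPWIYJTDY

The inverse of 25 mod 26 is 25, since 25·25=625≡1. Apply D(y)=25·(y−16) mod 26:
T(19): 25·(19−16)=75≡23 → X
A(0): 25·(0−16)=-400≡16 → Q
B(1): 25·(1−16)=-375≡15 → P
U(20): 25·(20−16)=100≡22 → W
I(8): 25·(8−16)=-200≡8 → I
S(18): 25·(18−16)=50≡24 → Y
H(7): 25·(7−16)=-225≡9 → J
X(23): 25·(23−16)=175≡19 → T
N(13): 25·(13−16)=-75≡3 → D
S(18): 25·(18−16)=50≡24 → Y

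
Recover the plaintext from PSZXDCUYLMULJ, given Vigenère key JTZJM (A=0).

Repeat the key across the ciphertext: JTZJMJTZJMJTZ
P(15)−J(9): 6 → G
S(18)−T(19): -1≡25 → Z
Z(25)−Z(25): 0 → A
X(23)−J(9): 14 → O
D(3)−M(12): -9≡17 → R
C(2)−J(9): -7≡19 → T
U(20)−T(19): 1 → B
Y(24)−Z(25): -1≡25 → Z
L(11)−J(9): 2 → C
M(12)−M(12): 0 → A
U(20)−J(9): 11 → L
L(11)−T(19): -8≡18 → S
J(9)−Z(25): -16≡10 → K

GZAORTBZCALSK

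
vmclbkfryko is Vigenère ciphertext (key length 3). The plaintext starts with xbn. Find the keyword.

Subtract each crib letter from the matching ciphertext letter (mod 26):
v(21)−x(23)=-2≡24 → y
m(12)−b(1)=11 → l
c(2)−n(13)=-11≡15 → p

ylp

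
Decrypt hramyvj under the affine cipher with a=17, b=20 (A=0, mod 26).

njiyoxh

The inverse of 17 mod 26 is 23, since 17·23=391≡1. Apply D(y)=23·(y−20) mod 26:
h(7): 23·(7−20)=-299≡13 → n
r(17): 23·(17−20)=-69≡9 → j
a(0): 23·(0−20)=-460≡8 → i
m(12): 23·(12−20)=-184≡24 → y
y(24): 23·(24−20)=92≡14 → o
v(21): 23·(21−20)=23 → x
j(9): 23·(9−20)=-253≡7 → h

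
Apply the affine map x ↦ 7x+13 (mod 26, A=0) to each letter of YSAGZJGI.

Y(24): 7·24+13=181≡25 → Z
S(18): 7·18+13=139≡9 → J
A(0): 7·0+13=13 → N
G(6): 7·6+13=55≡3 → D
Z(25): 7·25+13=188≡6 → G
J(9): 7·9+13=76≡24 → Y
G(6): 7·6+13=55≡3 → D
I(8): 7·8+13=69≡17 → R

ZJNDGYDR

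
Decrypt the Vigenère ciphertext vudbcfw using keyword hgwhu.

oohuiyq

Repeat the key across the ciphertext: hgwhuhg
v(21)−h(7): 14 → o
u(20)−g(6): 14 → o
d(3)−w(22): -19≡7 → h
b(1)−h(7): -6≡20 → u
c(2)−u(20): -18≡8 → i
f(5)−h(7): -2≡24 → y
w(22)−g(6): 16 → q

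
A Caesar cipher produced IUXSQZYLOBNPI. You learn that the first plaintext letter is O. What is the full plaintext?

OADYWFERUHTVO

From the crib: I(8)−O(14)=-6≡20, so the shift is 20.
Subtract 20 from each ciphertext letter:
I(8): 8−20=-12≡14 → O
U(20): 20−20=0 → A
X(23): 23−20=3 → D
S(18): 18−20=-2≡24 → Y
Q(16): 16−20=-4≡22 → W
Z(25): 25−20=5 → F
Y(24): 24−20=4 → E
L(11): 11−20=-9≡17 → R
O(14): 14−20=-6≡20 → U
B(1): 1−20=-19≡7 → H
N(13): 13−20=-7≡19 → T
P(15): 15−20=-5≡21 → V
I(8): 8−20=-12≡14 → O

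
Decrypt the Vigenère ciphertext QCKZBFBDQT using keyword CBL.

OBZXAUZCFR

Repeat the key across the ciphertext: CBLCBLCBLC
Q(16)−C(2): 14 → O
C(2)−B(1): 1 → B
K(10)−L(11): -1≡25 → Z
Z(25)−C(2): 23 → X
B(1)−B(1): 0 → A
F(5)−L(11): -6≡20 → U
B(1)−C(2): -1≡25 → Z
D(3)−B(1): 2 → C
Q(16)−L(11): 5 → F
T(19)−C(2): 17 → R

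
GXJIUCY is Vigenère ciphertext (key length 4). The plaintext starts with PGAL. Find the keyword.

RRJX

Subtract each crib letter from the matching ciphertext letter (mod 26):
G(6)−P(15)=-9≡17 → R
X(23)−G(6)=17 → R
J(9)−A(0)=9 → J
I(8)−L(11)=-3≡23 → X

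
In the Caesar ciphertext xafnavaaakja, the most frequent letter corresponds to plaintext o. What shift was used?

The most frequent ciphertext letter is a (appears 6 times).
a is position 0; o is position 14.
Shift = -14≡12.

12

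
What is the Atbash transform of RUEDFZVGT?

R(17) → I(8)
U(20) → F(5)
E(4) → V(21)
D(3) → W(22)
F(5) → U(20)
Z(25) → A(0)
V(21) → E(4)
G(6) → T(19)
T(19) → G(6)

IFVWUAETG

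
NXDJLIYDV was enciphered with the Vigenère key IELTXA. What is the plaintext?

FTSQOIQZK

Repeat the key across the ciphertext: IELTXAIEL
N(13)−I(8): 5 → F
X(23)−E(4): 19 → T
D(3)−L(11): -8≡18 → S
J(9)−T(19): -10≡16 → Q
L(11)−X(23): -12≡14 → O
I(8)−A(0): 8 → I
Y(24)−I(8): 16 → Q
D(3)−E(4): -1≡25 → Z
V(21)−L(11): 10 → K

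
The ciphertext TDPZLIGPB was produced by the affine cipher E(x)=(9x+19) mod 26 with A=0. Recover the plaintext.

The inverse of 9 mod 26 is 3, since 9·3=27≡1. Apply D(y)=3·(y−19) mod 26:
T(19): 3·(19−19)=0 → A
D(3): 3·(3−19)=-48≡4 → E
P(15): 3·(15−19)=-12≡14 → O
Z(25): 3·(25−19)=18 → S
L(11): 3·(11−19)=-24≡2 → C
I(8): 3·(8−19)=-33≡19 → T
G(6): 3·(6−19)=-39≡13 → N
P(15): 3·(15−19)=-12≡14 → O
B(1): 3·(1−19)=-54≡24 → Y

AEOSCTNOY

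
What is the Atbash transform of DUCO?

D(3) → W(22)
U(20) → F(5)
C(2) → X(23)
O(14) → L(11)

WFXL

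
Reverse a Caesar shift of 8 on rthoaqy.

jlzgsiq

r(17): 17−8=9 → j
t(19): 19−8=11 → l
h(7): 7−8=-1≡25 → z
o(14): 14−8=6 → g
a(0): 0−8=-8≡18 → s
q(16): 16−8=8 → i
y(24): 24−8=16 → q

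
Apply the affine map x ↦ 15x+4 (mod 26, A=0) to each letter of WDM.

WXC

W(22): 15·22+4=334≡22 → W
D(3): 15·3+4=49≡23 → X
M(12): 15·12+4=184≡2 → C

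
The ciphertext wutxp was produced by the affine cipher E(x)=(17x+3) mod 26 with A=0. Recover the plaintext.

vbesq

The inverse of 17 mod 26 is 23, since 17·23=391≡1. Apply D(y)=23·(y−3) mod 26:
w(22): 23·(22−3)=437≡21 → v
u(20): 23·(20−3)=391≡1 → b
t(19): 23·(19−3)=368≡4 → e
x(23): 23·(23−3)=460≡18 → s
p(15): 23·(15−3)=276≡16 → q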